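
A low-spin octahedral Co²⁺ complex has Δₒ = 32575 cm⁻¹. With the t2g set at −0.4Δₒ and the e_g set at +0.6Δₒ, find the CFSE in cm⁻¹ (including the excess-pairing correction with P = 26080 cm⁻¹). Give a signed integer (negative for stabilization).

Co²⁺: group 9, so d-count = 9 − 2 = 7.
The d⁷ electrons fill as t2g^6 e_g^1.
CFSE(orbital) = 6×(-0.4Δₒ) + 1×(0.6Δₒ) = -1.8Δₒ; with Δₒ = 32575 cm⁻¹ that is -58635 cm⁻¹.
Relative to high-spin t2g^5 e_g^2 (2 paired), the low-spin configuration has 1 additional pair, contributing +1 × 26080 = +26080 cm⁻¹.
Overall CFSE = -58635 + 26080 = -32555 cm⁻¹.

-32555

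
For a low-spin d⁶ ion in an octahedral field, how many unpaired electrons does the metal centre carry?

0

Configuration: t₂g⁶ eg⁰, giving 0 unpaired electrons.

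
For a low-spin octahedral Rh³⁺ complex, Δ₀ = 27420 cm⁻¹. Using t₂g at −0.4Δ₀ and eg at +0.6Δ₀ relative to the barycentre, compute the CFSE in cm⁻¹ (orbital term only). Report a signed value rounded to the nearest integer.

Rh is in group 9, so Rh³⁺ is d⁶ (9 − 3 = 6).
Electron filling gives t₂g⁶ eg⁰.
CFSE(orbital) = 6×(-0.4Δ₀) + 0×(0.6Δ₀) = -2.4Δ₀; with Δ₀ = 27420 cm⁻¹ that is -65808 cm⁻¹.

-65808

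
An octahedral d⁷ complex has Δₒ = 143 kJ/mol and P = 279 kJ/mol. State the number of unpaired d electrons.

With Δₒ < P the complex is high-spin.
Configuration: t2g^5 e_g^2.
Unpaired electrons: 3.

3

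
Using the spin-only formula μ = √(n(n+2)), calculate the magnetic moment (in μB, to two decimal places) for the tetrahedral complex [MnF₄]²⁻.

Each F⁻ contributes -1; 4 × (-1) = -4. With overall charge -2, Mn is in the +2 oxidation state.
Mn²⁺: group 7, so d-count = 7 − 2 = 5.
With tetrahedral geometry the complex is necessarily high-spin.
Configuration: e^2 t2^3 → 5 unpaired electrons.
μ(spin-only) = √[5(5+2)] = √35 ≈ 5.92 μB.

5.92 μB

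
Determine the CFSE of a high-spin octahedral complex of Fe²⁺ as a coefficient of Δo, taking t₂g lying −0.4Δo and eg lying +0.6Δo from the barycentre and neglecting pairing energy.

-0.4 Δo

Group 8 minus oxidation state +2 gives a d⁶ configuration for Fe²⁺.
Configuration: t₂g⁴ eg².
CFSE = 4(-0.4Δo) + 2(0.6Δo) = -1.6Δo + 1.2Δo = -0.4Δo.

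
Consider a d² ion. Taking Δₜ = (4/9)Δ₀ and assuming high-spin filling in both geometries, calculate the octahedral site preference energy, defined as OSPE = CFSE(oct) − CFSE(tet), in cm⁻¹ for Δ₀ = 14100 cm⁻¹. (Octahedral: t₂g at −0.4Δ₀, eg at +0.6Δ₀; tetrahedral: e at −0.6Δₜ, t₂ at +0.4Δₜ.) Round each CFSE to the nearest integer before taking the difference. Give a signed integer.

-3760

In an octahedral site d² (HS) is t₂g² eg⁰, giving CFSE(oct) = -0.8Δ₀ = -11280 cm⁻¹.
In a tetrahedral site the filling is e² t₂⁰: CFSE(tet) = -1.2Δₜ = -1.2 × (4/9)(14100) = -7520 cm⁻¹.
OSPE = -11280 − (-7520) = -3760 cm⁻¹.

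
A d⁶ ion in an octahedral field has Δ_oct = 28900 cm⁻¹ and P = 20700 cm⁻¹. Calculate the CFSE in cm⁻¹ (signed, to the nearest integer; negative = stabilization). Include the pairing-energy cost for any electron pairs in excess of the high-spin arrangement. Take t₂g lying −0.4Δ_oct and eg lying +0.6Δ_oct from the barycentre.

Here Δ_oct > P (28900 > 20700), so the low-spin state is favoured.
Configuration: t₂g⁶ eg⁰.
Orbital CFSE = -2.4Δ_oct = -2.4 × 28900 = -69360 cm⁻¹.
Excess pairs vs high-spin: 3 − 1 = 2; pairing cost = +41400 cm⁻¹.
Net CFSE = -69360 + 41400 = -27960 cm⁻¹.

-27960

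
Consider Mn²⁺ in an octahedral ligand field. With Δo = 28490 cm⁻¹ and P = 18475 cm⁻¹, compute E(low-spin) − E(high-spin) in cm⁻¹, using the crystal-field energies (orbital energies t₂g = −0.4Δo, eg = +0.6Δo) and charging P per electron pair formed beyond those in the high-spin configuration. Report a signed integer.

-20030

Mn sits in group 7; removing 2 electrons leaves Mn²⁺ with 7 − 2 = 5 d electrons.
High-spin d⁵ fills as t₂g³ eg² with CFSE 3(−0.4) + 2(+0.6) = 0.0Δo = 0 cm⁻¹.
Low-spin: t₂g⁵ eg⁰, orbital CFSE = -2.0Δo = -56980 cm⁻¹; plus 2 excess pairs × P = +36950 cm⁻¹; total -20030 cm⁻¹.
The difference is -20030 − (0) = -20030 cm⁻¹, so low-spin lies lower.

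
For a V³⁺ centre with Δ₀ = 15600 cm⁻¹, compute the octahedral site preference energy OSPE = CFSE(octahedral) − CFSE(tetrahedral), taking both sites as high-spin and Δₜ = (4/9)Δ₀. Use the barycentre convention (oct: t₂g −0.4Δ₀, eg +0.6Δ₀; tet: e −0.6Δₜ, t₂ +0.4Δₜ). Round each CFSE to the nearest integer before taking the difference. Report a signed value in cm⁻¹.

-4160

Group 5 minus oxidation state +3 gives a d² configuration for V³⁺.
Octahedral (high-spin): t₂g² eg⁰, CFSE = 2(−0.4) + 0(+0.6) = -0.8Δ₀ = -0.8 × 15600 = -12480 cm⁻¹.
Tetrahedral e² t₂⁰ gives -1.2Δₜ = -1.2 × (4/9) × 15600 = -8320 cm⁻¹.
OSPE = CFSE(oct) − CFSE(tet) = -12480 − (-8320) = -4160 cm⁻¹.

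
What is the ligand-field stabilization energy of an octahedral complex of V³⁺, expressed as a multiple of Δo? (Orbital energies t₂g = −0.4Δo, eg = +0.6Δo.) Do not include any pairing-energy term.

V is in group 5, so V³⁺ is d² (5 − 3 = 2).
Configuration: t₂g² eg⁰.
CFSE = 2(-0.4Δo) + 0(0.6Δo) = -0.8Δo + 0.0Δo = -0.8Δo.

-0.8 Δo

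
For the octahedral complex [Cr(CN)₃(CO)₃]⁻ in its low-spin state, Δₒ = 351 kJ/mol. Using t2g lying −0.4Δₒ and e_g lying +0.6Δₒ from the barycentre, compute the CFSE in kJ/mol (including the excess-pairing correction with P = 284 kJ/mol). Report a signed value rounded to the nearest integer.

Ligand charges: 3×(-1) from CN⁻ and 3×(+0) from CO sum to -3; with overall charge -1, Cr is +2.
Cr²⁺: group 6, so d-count = 6 − 2 = 4.
Electron filling gives t2g^4 e_g^0.
CFSE(orbital) = 4×(-0.4Δₒ) + 0×(0.6Δₒ) = -1.6Δₒ; with Δₒ = 351 kJ/mol that is -562 kJ/mol.
High-spin d⁴ would be t2g^3 e_g^1 with 0 pairs; low-spin has 1, so 1 excess pair costs +1P = +284 kJ/mol.
Overall CFSE = -562 + 284 = -278 kJ/mol.

-278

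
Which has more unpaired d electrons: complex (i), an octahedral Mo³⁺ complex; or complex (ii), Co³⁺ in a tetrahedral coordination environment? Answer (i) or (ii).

(i): Mo³⁺: group 6, so d-count = 6 − 3 = 3; t2g^3 e_g^0 → 3 unpaired.
(ii): Co³⁺: group 9, so d-count = 9 − 3 = 6; With tetrahedral geometry the complex is necessarily high-spin; e³ t₂³ → 4 unpaired.
So (ii) has more unpaired electrons.

(ii)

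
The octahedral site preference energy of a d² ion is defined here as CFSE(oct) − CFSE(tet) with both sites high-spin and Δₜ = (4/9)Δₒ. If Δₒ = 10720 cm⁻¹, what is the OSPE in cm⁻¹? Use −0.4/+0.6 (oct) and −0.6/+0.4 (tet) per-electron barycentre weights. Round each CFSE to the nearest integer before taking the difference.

Octahedral high-spin t₂g² eg⁰: CFSE = -0.8 × 10720 = -8576 cm⁻¹.
Tetrahedral e² t₂⁰ gives -1.2Δₜ = -1.2 × (4/9) × 10720 = -5717 cm⁻¹.
OSPE = CFSE(oct) − CFSE(tet) = -8576 − (-5717) = -2859 cm⁻¹.

-2859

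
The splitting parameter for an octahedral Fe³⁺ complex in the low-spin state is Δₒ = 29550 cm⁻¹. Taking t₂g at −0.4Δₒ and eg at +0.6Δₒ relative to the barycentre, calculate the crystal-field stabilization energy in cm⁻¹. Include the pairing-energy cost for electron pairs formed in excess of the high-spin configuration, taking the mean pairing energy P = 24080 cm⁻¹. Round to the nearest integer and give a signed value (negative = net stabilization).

-10940

Fe is in group 8, so Fe³⁺ is d⁵ (8 − 3 = 5).
The d⁵ electrons fill as t₂g⁵ eg⁰.
The orbital stabilization is -2.0Δₒ = -2.0 × 29550 = -59100 cm⁻¹.
Pairing penalty: 2 pairs vs 0 in the high-spin reference → 2 extra × P = 48160 cm⁻¹.
Net CFSE = -59100 + 48160 = -10940 cm⁻¹.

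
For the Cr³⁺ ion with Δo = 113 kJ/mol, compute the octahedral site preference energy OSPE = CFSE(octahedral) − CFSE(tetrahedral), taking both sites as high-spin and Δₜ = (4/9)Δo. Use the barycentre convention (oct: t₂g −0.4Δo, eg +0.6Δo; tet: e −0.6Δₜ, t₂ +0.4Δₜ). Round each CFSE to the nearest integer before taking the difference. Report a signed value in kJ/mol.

Cr sits in group 6; removing 3 electrons leaves Cr³⁺ with 6 − 3 = 3 d electrons.
Octahedral high-spin t₂g³ eg⁰: CFSE = -1.2 × 113 = -136 kJ/mol.
In a tetrahedral site the filling is e² t₂¹: CFSE(tet) = -0.8Δₜ = -0.8 × (4/9)(113) = -40 kJ/mol.
Subtracting, OSPE = -136 − (-40) = -96 kJ/mol.

-96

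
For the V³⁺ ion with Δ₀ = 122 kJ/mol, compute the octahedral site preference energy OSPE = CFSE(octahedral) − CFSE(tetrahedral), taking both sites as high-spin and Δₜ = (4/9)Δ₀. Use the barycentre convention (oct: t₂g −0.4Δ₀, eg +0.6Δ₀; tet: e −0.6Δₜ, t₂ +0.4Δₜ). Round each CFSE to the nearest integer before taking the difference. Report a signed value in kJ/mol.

-33

V sits in group 5; removing 3 electrons leaves V³⁺ with 5 − 3 = 2 d electrons.
Octahedral (high-spin): t2g^2 e_g^0, CFSE = 2(−0.4) + 0(+0.6) = -0.8Δ₀ = -0.8 × 122 = -98 kJ/mol.
Tetrahedral: e^2 t2^0, CFSE = 2(−0.6) + 0(+0.4) = -1.2Δₜ = -1.2 × (4/9) × 122 = -65 kJ/mol.
Subtracting, OSPE = -98 − (-65) = -33 kJ/mol.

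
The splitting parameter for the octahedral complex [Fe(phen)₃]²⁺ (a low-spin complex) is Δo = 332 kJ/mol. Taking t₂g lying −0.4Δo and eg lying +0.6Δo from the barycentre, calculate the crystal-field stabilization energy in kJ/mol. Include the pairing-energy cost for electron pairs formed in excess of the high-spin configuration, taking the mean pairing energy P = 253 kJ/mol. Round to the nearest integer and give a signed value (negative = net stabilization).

-291

phen is neutral, so the +2 overall charge sits on Fe: oxidation state +2.
Fe sits in group 8; removing 2 electrons leaves Fe²⁺ with 8 − 2 = 6 d electrons.
The d⁶ electrons fill as t₂g⁶ eg⁰.
The orbital stabilization is -2.4Δo = -2.4 × 332 = -797 kJ/mol.
Pairing penalty: 3 pairs vs 1 in the high-spin reference → 2 extra × P = 506 kJ/mol.
Overall CFSE = -797 + 506 = -291 kJ/mol.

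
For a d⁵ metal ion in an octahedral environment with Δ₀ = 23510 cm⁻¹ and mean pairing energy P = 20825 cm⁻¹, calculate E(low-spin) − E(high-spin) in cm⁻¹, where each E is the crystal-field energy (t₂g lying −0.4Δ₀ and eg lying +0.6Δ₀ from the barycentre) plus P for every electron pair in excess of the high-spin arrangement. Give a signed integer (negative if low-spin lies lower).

-5370

High-spin: t₂g³ eg², CFSE = 0.0Δ₀ = 0 cm⁻¹.
Low-spin t₂g⁵ eg⁰ gives -2.0Δ₀ = -47020 cm⁻¹, but forming 2 extra pairs costs 2P = 41650 cm⁻¹, so E(LS) = -47020 + 41650 = -5370 cm⁻¹.
Thus E(LS) − E(HS) = -5370 cm⁻¹.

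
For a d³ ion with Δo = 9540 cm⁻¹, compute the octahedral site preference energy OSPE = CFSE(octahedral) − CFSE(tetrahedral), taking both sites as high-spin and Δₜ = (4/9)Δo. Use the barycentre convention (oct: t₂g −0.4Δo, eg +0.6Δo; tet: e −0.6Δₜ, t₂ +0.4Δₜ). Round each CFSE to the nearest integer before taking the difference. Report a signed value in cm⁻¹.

-8056

In an octahedral site d³ (HS) is t₂g³ eg⁰, giving CFSE(oct) = -1.2Δo = -11448 cm⁻¹.
Tetrahedral: e² t₂¹, CFSE = 2(−0.6) + 1(+0.4) = -0.8Δₜ = -0.8 × (4/9) × 9540 = -3392 cm⁻¹.
OSPE = -11448 − (-3392) = -8056 cm⁻¹.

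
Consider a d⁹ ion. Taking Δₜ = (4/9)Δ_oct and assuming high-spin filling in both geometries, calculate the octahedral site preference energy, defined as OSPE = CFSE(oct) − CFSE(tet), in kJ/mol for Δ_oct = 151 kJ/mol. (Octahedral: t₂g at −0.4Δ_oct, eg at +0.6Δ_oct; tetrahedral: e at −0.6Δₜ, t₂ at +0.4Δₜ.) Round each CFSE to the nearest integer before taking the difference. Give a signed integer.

-64

In an octahedral site d⁹ (HS) is t₂g⁶ eg³, giving CFSE(oct) = -0.6Δ_oct = -91 kJ/mol.
Tetrahedral: e⁴ t₂⁵, CFSE = 4(−0.6) + 5(+0.4) = -0.4Δₜ = -0.4 × (4/9) × 151 = -27 kJ/mol.
OSPE = -91 − (-27) = -64 kJ/mol.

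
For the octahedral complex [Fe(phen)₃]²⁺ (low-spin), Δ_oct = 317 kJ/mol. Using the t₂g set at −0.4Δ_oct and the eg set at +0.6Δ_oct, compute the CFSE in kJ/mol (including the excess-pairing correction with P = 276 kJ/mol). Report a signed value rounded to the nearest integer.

-209

phen is neutral, so the +2 overall charge sits on Fe: oxidation state +2.
Group 8 minus oxidation state +2 gives a d⁶ configuration for Fe²⁺.
Electron filling gives t₂g⁶ eg⁰.
The orbital stabilization is -2.4Δ_oct = -2.4 × 317 = -761 kJ/mol.
Pairing penalty: 3 pairs vs 1 in the high-spin reference → 2 extra × P = 552 kJ/mol.
Net CFSE = -761 + 552 = -209 kJ/mol.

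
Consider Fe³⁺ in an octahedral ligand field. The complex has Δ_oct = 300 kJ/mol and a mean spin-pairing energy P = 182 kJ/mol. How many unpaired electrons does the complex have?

Fe is in group 8, so Fe³⁺ is d⁵ (8 − 3 = 5).
Here Δ_oct > P (300 > 182), so the low-spin state is favoured.
Filling d⁵ accordingly: t₂g⁵ eg⁰.
Unpaired electrons: 1.

1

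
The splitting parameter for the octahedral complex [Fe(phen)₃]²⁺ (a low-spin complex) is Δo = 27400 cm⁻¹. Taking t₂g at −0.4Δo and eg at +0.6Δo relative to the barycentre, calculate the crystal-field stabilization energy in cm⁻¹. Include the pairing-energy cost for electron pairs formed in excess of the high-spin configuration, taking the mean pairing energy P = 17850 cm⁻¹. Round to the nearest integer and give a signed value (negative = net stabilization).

phen is neutral, so the +2 overall charge sits on Fe: oxidation state +2.
Group 8 minus oxidation state +2 gives a d⁶ configuration for Fe²⁺.
The d⁶ electrons fill as t₂g⁶ eg⁰.
The orbital stabilization is -2.4Δo = -2.4 × 27400 = -65760 cm⁻¹.
Pairing penalty: 3 pairs vs 1 in the high-spin reference → 2 extra × P = 35700 cm⁻¹.
Combining: -65760 + 35700 = -30060 cm⁻¹.

-30060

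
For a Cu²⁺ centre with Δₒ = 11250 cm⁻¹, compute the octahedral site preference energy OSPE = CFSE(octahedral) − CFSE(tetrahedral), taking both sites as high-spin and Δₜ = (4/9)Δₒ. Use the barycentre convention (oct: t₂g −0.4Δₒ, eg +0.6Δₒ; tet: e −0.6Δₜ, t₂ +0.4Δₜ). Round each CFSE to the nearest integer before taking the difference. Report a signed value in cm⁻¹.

Cu is in group 11, so Cu²⁺ is d⁹ (11 − 2 = 9).
In an octahedral site d⁹ (HS) is t₂g⁶ eg³, giving CFSE(oct) = -0.6Δₒ = -6750 cm⁻¹.
In a tetrahedral site the filling is e⁴ t₂⁵: CFSE(tet) = -0.4Δₜ = -0.4 × (4/9)(11250) = -2000 cm⁻¹.
OSPE = CFSE(oct) − CFSE(tet) = -6750 − (-2000) = -4750 cm⁻¹.

-4750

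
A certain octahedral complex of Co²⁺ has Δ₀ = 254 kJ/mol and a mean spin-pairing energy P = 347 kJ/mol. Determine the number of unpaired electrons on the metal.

3

Co is in group 9, so Co²⁺ is d⁷ (9 − 2 = 7).
Since Δ₀ = 254 kJ/mol < P = 347 kJ/mol, the complex adopts the high-spin configuration.
Configuration: t₂g⁵ eg².
Unpaired electrons: 3.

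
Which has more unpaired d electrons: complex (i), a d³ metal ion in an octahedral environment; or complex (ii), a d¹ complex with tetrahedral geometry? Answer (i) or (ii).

(i)

(i): t₂g³ eg⁰ → 3 unpaired.
(ii): Tetrahedral splitting is small, so the complex is high-spin; e¹ t₂⁰ → 1 unpaired.
So (i) has more unpaired electrons.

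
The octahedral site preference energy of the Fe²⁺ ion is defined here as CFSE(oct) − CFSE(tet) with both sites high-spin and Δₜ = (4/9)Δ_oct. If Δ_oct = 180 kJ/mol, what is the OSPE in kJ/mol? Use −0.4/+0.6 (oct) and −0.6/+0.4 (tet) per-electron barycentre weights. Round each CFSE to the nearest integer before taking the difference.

Group 8 minus oxidation state +2 gives a d⁶ configuration for Fe²⁺.
Octahedral high-spin t2g^4 e_g^2: CFSE = -0.4 × 180 = -72 kJ/mol.
Tetrahedral e^3 t2^3 gives -0.6Δₜ = -0.6 × (4/9) × 180 = -48 kJ/mol.
Subtracting, OSPE = -72 − (-48) = -24 kJ/mol.

-24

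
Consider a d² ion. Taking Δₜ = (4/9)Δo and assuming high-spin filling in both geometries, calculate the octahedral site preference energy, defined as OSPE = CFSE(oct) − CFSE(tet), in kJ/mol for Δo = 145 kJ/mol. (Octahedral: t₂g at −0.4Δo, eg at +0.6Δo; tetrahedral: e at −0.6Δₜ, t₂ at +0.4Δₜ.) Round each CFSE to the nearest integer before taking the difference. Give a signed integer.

Octahedral high-spin t2g^2 e_g^0: CFSE = -0.8 × 145 = -116 kJ/mol.
Tetrahedral e^2 t2^0 gives -1.2Δₜ = -1.2 × (4/9) × 145 = -77 kJ/mol.
Subtracting, OSPE = -116 − (-77) = -39 kJ/mol.

-39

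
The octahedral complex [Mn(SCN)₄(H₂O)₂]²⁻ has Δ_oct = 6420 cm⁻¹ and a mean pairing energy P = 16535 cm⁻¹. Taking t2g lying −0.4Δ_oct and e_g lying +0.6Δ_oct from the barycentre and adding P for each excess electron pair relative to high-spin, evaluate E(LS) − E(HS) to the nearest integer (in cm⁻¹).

Ligand charges: 4×(-1) from SCN⁻ and 2×(+0) from H₂O sum to -4; with overall charge -2, Mn is +2.
Group 7 minus oxidation state +2 gives a d⁵ configuration for Mn²⁺.
In the high-spin limit (t2g^3 e_g^2) the orbital term is 0.0Δ_oct = 0 cm⁻¹, with no excess pairing.
For low-spin the configuration is t2g^5 e_g^0: orbital energy -2.0 × 6420 = -12840 cm⁻¹, and 2 additional pairs relative to high-spin add 33070 cm⁻¹, giving 20230 cm⁻¹.
Thus E(LS) − E(HS) = 20230 cm⁻¹.

20230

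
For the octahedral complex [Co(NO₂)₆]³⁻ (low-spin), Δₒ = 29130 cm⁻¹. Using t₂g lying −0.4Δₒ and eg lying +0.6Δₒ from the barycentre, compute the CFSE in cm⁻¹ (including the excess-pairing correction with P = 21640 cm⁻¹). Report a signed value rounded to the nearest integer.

Each NO₂⁻ contributes -1; 6 × (-1) = -6. With overall charge -3, Co is in the +3 oxidation state.
Co is in group 9, so Co³⁺ is d⁶ (9 − 3 = 6).
The d⁶ electrons fill as t₂g⁶ eg⁰.
The orbital stabilization is -2.4Δₒ = -2.4 × 29130 = -69912 cm⁻¹.
Relative to high-spin t₂g⁴ eg² (1 paired), the low-spin configuration has 2 additional pairs, contributing +2 × 21640 = +43280 cm⁻¹.
Net CFSE = -69912 + 43280 = -26632 cm⁻¹.

-26632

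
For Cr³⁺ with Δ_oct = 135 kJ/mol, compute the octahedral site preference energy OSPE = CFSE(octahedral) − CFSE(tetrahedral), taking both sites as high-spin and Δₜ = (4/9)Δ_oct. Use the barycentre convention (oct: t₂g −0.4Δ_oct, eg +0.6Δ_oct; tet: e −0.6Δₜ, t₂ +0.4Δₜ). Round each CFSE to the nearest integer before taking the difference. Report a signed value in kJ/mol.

-114

Group 6 minus oxidation state +3 gives a d³ configuration for Cr³⁺.
Octahedral (high-spin): t2g^3 e_g^0, CFSE = 3(−0.4) + 0(+0.6) = -1.2Δ_oct = -1.2 × 135 = -162 kJ/mol.
In a tetrahedral site the filling is e^2 t2^1: CFSE(tet) = -0.8Δₜ = -0.8 × (4/9)(135) = -48 kJ/mol.
Subtracting, OSPE = -162 − (-48) = -114 kJ/mol.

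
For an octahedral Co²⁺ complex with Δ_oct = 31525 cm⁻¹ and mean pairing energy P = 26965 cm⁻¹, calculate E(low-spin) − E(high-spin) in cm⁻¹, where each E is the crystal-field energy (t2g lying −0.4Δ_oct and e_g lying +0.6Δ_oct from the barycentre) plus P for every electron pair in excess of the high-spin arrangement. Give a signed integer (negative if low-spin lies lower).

-4560

Co²⁺: group 9, so d-count = 9 − 2 = 7.
In the high-spin limit (t2g^5 e_g^2) the orbital term is -0.8Δ_oct = -25220 cm⁻¹, with no excess pairing.
For low-spin the configuration is t2g^6 e_g^1: orbital energy -1.8 × 31525 = -56745 cm⁻¹, and 1 additional pair relative to high-spin adds 26965 cm⁻¹, giving -29780 cm⁻¹.
Thus E(LS) − E(HS) = -4560 cm⁻¹.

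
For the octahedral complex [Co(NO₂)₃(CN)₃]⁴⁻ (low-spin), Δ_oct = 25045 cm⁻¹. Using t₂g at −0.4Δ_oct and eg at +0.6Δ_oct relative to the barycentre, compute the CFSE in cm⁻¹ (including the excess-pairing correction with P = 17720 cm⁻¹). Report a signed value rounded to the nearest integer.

-27361

Ligand charges: 3×(-1) from NO₂⁻ and 3×(-1) from CN⁻ sum to -6; with overall charge -4, Co is +2.
Co is in group 9, so Co²⁺ is d⁷ (9 − 2 = 7).
The d⁷ electrons fill as t₂g⁶ eg¹.
CFSE(orbital) = 6×(-0.4Δ_oct) + 1×(0.6Δ_oct) = -1.8Δ_oct; with Δ_oct = 25045 cm⁻¹ that is -45081 cm⁻¹.
Pairing penalty: 3 pairs vs 2 in the high-spin reference → 1 extra × P = 17720 cm⁻¹.
Net CFSE = -45081 + 17720 = -27361 cm⁻¹.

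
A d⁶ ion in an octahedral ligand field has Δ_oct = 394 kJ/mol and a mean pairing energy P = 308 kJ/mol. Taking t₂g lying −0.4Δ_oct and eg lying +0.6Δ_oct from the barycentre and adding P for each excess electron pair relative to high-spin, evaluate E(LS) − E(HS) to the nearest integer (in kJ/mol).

-172

High-spin d⁶ fills as t₂g⁴ eg² with CFSE 4(−0.4) + 2(+0.6) = -0.4Δ_oct = -158 kJ/mol.
Low-spin: t₂g⁶ eg⁰, orbital CFSE = -2.4Δ_oct = -946 kJ/mol; plus 2 excess pairs × P = +616 kJ/mol; total -330 kJ/mol.
E(LS) − E(HS) = -330 − (-158) = -172 kJ/mol.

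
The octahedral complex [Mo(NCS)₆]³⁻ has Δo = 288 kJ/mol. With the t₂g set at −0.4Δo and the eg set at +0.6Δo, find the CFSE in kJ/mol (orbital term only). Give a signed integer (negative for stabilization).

Each NCS⁻ contributes -1; 6 × (-1) = -6. With overall charge -3, Mo is in the +3 oxidation state.
Mo sits in group 6; removing 3 electrons leaves Mo³⁺ with 6 − 3 = 3 d electrons.
The d³ electrons fill as t₂g³ eg⁰.
The orbital stabilization is -1.2Δo = -1.2 × 288 = -346 kJ/mol.

-346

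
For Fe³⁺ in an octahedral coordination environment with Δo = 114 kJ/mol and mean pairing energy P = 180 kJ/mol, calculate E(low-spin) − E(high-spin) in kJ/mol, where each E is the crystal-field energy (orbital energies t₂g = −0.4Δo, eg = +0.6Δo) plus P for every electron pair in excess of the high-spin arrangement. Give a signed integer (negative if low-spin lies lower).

Fe is in group 8, so Fe³⁺ is d⁵ (8 − 3 = 5).
In the high-spin limit (t₂g³ eg²) the orbital term is 0.0Δo = 0 kJ/mol, with no excess pairing.
For low-spin the configuration is t₂g⁵ eg⁰: orbital energy -2.0 × 114 = -228 kJ/mol, and 2 additional pairs relative to high-spin add 360 kJ/mol, giving 132 kJ/mol.
E(LS) − E(HS) = 132 − (0) = 132 kJ/mol.

132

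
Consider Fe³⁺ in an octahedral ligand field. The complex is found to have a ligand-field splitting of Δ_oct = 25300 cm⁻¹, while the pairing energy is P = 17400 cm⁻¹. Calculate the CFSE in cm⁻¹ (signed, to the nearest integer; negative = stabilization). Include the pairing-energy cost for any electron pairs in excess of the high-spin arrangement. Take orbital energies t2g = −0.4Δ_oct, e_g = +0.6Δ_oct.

-15800

Fe sits in group 8; removing 3 electrons leaves Fe³⁺ with 8 − 3 = 5 d electrons.
Δ_oct > P, so pairing is preferred: the ground state is low-spin.
Configuration: t2g^5 e_g^0.
Orbital CFSE = -2.0Δ_oct = -2.0 × 25300 = -50600 cm⁻¹.
Excess pairs vs high-spin: 2 − 0 = 2; pairing cost = +34800 cm⁻¹.
Net CFSE = -50600 + 34800 = -15800 cm⁻¹.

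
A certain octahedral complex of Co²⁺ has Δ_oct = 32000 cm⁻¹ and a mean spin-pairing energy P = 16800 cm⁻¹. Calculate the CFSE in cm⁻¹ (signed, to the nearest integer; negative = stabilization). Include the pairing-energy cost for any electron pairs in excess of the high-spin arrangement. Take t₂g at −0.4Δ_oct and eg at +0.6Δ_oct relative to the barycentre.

-40800

Co sits in group 9; removing 2 electrons leaves Co²⁺ with 9 − 2 = 7 d electrons.
Since Δ_oct = 32000 cm⁻¹ > P = 16800 cm⁻¹, the complex adopts the low-spin configuration.
Configuration: t₂g⁶ eg¹.
Orbital CFSE = -1.8Δ_oct = -1.8 × 32000 = -57600 cm⁻¹.
Excess pairs vs high-spin: 3 − 2 = 1; pairing cost = +16800 cm⁻¹.
Net CFSE = -57600 + 16800 = -40800 cm⁻¹.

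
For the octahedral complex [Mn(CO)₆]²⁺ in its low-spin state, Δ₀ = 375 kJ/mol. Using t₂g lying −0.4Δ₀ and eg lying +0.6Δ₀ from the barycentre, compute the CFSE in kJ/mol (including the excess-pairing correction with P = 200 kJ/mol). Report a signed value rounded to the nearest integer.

CO is neutral, so the +2 overall charge sits on Mn: oxidation state +2.
Mn sits in group 7; removing 2 electrons leaves Mn²⁺ with 7 − 2 = 5 d electrons.
Configuration: t₂g⁵ eg⁰.
Orbital CFSE = 5(-0.4) + 0(0.6) = -2.0Δ₀ = -2.0 × 375 = -750 kJ/mol.
Pairing penalty: 2 pairs vs 0 in the high-spin reference → 2 extra × P = 400 kJ/mol.
Combining: -750 + 400 = -350 kJ/mol.

-350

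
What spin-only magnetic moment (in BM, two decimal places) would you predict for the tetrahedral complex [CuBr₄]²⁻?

1.73 BM

Each Br⁻ contributes -1; 4 × (-1) = -4. With overall charge -2, Cu is in the +2 oxidation state.
Cu is in group 11, so Cu²⁺ is d⁹ (11 − 2 = 9).
With tetrahedral geometry the complex is necessarily high-spin.
Configuration: e^4 t2^5 → 1 unpaired electron.
μ(spin-only) = √[1(1+2)] = √3 ≈ 1.73 BM.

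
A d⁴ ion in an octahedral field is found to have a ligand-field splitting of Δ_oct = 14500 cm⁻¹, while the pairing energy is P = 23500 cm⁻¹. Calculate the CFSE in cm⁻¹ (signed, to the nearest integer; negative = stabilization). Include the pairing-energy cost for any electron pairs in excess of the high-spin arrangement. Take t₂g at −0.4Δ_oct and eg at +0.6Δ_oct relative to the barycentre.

-8700

Here Δ_oct < P (14500 < 23500), so the high-spin state is favoured.
Filling d⁴ accordingly: t₂g³ eg¹.
Orbital CFSE = -0.6Δ_oct = -0.6 × 14500 = -8700 cm⁻¹.
High-spin has no excess pairs, so no pairing correction applies.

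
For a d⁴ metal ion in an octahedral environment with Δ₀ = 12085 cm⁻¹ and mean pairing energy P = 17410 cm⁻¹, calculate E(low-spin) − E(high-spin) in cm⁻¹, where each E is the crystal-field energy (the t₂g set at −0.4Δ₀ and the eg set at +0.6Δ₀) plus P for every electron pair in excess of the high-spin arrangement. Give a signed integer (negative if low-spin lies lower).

5325

In the high-spin limit (t₂g³ eg¹) the orbital term is -0.6Δ₀ = -7251 cm⁻¹, with no excess pairing.
Low-spin t₂g⁴ eg⁰ gives -1.6Δ₀ = -19336 cm⁻¹, but forming 1 extra pair costs 1P = 17410 cm⁻¹, so E(LS) = -19336 + 17410 = -1926 cm⁻¹.
Thus E(LS) − E(HS) = 5325 cm⁻¹.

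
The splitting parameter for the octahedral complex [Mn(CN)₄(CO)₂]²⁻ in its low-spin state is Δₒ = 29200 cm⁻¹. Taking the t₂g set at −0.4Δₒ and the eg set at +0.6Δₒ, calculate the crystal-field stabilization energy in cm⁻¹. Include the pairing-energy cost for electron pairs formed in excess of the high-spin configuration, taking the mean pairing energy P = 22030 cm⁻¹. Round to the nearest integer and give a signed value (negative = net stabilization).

-14340

Ligand charges: 4×(-1) from CN⁻ and 2×(+0) from CO sum to -4; with overall charge -2, Mn is +2.
Mn sits in group 7; removing 2 electrons leaves Mn²⁺ with 7 − 2 = 5 d electrons.
Configuration: t₂g⁵ eg⁰.
Orbital CFSE = 5(-0.4) + 0(0.6) = -2.0Δₒ = -2.0 × 29200 = -58400 cm⁻¹.
Pairing penalty: 2 pairs vs 0 in the high-spin reference → 2 extra × P = 44060 cm⁻¹.
Overall CFSE = -58400 + 44060 = -14340 cm⁻¹.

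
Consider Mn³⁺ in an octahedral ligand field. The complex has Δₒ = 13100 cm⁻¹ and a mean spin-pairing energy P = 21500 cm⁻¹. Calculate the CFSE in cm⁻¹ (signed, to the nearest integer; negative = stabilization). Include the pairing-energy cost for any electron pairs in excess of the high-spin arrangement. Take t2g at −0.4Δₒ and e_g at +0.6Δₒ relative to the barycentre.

-7860

Group 7 minus oxidation state +3 gives a d⁴ configuration for Mn³⁺.
Since Δₒ = 13100 cm⁻¹ < P = 21500 cm⁻¹, the complex adopts the high-spin configuration.
Configuration: t2g^3 e_g^1.
Orbital CFSE = -0.6Δₒ = -0.6 × 13100 = -7860 cm⁻¹.
High-spin has no excess pairs, so no pairing correction applies.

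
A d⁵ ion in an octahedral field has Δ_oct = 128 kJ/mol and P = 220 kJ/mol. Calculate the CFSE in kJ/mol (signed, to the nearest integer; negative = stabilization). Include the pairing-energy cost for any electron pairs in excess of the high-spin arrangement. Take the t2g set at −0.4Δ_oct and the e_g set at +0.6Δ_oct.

Δ_oct < P, so pairing is avoided: the ground state is high-spin.
That gives t2g^3 e_g^2.
Orbital CFSE = 0.0Δ_oct = 0.0 × 128 = 0 kJ/mol.
High-spin has no excess pairs, so no pairing correction applies.

0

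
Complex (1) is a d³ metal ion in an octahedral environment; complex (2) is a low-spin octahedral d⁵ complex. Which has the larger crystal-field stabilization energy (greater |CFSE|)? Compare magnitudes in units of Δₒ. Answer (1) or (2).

(2)

(1): t2g^3 e_g^0, CFSE = -1.2Δₒ.
(2): t2g^5 e_g^0, CFSE = -2.0Δₒ.
So (2) has the larger |CFSE|.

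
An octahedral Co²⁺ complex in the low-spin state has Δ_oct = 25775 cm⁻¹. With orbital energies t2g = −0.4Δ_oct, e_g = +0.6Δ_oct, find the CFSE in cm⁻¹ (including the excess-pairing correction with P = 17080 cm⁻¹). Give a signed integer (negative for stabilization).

-29315

Co sits in group 9; removing 2 electrons leaves Co²⁺ with 9 − 2 = 7 d electrons.
Electron filling gives t2g^6 e_g^1.
CFSE(orbital) = 6×(-0.4Δ_oct) + 1×(0.6Δ_oct) = -1.8Δ_oct; with Δ_oct = 25775 cm⁻¹ that is -46395 cm⁻¹.
Relative to high-spin t2g^5 e_g^2 (2 paired), the low-spin configuration has 1 additional pair, contributing +1 × 17080 = +17080 cm⁻¹.
Overall CFSE = -46395 + 17080 = -29315 cm⁻¹.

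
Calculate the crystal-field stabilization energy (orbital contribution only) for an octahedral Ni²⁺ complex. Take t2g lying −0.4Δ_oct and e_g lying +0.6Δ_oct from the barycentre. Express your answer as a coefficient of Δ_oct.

-1.2 Δ_oct

Ni²⁺: group 10, so d-count = 10 − 2 = 8.
Configuration: t2g^6 e_g^2.
CFSE = 6(-0.4Δ_oct) + 2(0.6Δ_oct) = -2.4Δ_oct + 1.2Δ_oct = -1.2Δ_oct.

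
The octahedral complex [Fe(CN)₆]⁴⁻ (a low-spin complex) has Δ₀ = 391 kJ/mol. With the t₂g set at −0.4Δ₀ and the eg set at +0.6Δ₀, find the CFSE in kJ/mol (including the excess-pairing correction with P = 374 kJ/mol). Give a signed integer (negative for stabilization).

-190

Each CN⁻ contributes -1; 6 × (-1) = -6. With overall charge -4, Fe is in the +2 oxidation state.
Fe is in group 8, so Fe²⁺ is d⁶ (8 − 2 = 6).
Electron filling gives t₂g⁶ eg⁰.
CFSE(orbital) = 6×(-0.4Δ₀) + 0×(0.6Δ₀) = -2.4Δ₀; with Δ₀ = 391 kJ/mol that is -938 kJ/mol.
High-spin d⁶ would be t₂g⁴ eg² with 1 pair; low-spin has 3, so 2 excess pairs cost +2P = +748 kJ/mol.
Overall CFSE = -938 + 748 = -190 kJ/mol.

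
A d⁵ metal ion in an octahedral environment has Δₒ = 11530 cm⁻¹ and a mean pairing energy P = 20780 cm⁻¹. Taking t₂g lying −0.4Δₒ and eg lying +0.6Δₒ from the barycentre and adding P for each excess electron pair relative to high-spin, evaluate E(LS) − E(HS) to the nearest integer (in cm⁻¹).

High-spin: t₂g³ eg², CFSE = 0.0Δₒ = 0 cm⁻¹.
Low-spin t₂g⁵ eg⁰ gives -2.0Δₒ = -23060 cm⁻¹, but forming 2 extra pairs costs 2P = 41560 cm⁻¹, so E(LS) = -23060 + 41560 = 18500 cm⁻¹.
The difference is 18500 − (0) = 18500 cm⁻¹, so high-spin lies lower.

18500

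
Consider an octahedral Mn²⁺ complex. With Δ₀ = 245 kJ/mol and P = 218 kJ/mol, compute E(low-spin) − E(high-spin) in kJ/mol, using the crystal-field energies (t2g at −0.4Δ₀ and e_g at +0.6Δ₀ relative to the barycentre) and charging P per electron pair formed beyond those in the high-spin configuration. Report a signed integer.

Mn is in group 7, so Mn²⁺ is d⁵ (7 − 2 = 5).
High-spin d⁵ fills as t2g^3 e_g^2 with CFSE 3(−0.4) + 2(+0.6) = 0.0Δ₀ = 0 kJ/mol.
Low-spin: t2g^5 e_g^0, orbital CFSE = -2.0Δ₀ = -490 kJ/mol; plus 2 excess pairs × P = +436 kJ/mol; total -54 kJ/mol.
Thus E(LS) − E(HS) = -54 kJ/mol.

-54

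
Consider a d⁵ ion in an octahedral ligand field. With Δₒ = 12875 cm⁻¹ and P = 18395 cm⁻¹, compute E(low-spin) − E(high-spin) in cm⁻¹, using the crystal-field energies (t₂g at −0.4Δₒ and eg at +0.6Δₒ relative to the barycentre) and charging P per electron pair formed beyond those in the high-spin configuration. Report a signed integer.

11040

High-spin d⁵ fills as t₂g³ eg² with CFSE 3(−0.4) + 2(+0.6) = 0.0Δₒ = 0 cm⁻¹.
For low-spin the configuration is t₂g⁵ eg⁰: orbital energy -2.0 × 12875 = -25750 cm⁻¹, and 2 additional pairs relative to high-spin add 36790 cm⁻¹, giving 11040 cm⁻¹.
The difference is 11040 − (0) = 11040 cm⁻¹, so high-spin lies lower.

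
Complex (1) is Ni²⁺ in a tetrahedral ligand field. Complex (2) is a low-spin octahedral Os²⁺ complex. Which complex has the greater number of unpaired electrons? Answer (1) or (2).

(1)

(1): Group 10 minus oxidation state +2 gives a d⁸ configuration for Ni²⁺; With tetrahedral geometry the complex is necessarily high-spin; e^4 t2^4 → 2 unpaired.
(2): Os is in group 8, so Os²⁺ is d⁶ (8 − 2 = 6); t₂g⁶ eg⁰ → 0 unpaired.
So (1) has more unpaired electrons.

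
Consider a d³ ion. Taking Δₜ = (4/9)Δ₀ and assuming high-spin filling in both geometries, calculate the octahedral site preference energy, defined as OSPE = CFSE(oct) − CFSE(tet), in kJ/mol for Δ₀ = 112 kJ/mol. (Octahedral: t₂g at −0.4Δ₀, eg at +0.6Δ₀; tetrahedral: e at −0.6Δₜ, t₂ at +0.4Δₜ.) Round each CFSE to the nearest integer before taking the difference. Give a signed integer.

Octahedral (high-spin): t₂g³ eg⁰, CFSE = 3(−0.4) + 0(+0.6) = -1.2Δ₀ = -1.2 × 112 = -134 kJ/mol.
Tetrahedral: e² t₂¹, CFSE = 2(−0.6) + 1(+0.4) = -0.8Δₜ = -0.8 × (4/9) × 112 = -40 kJ/mol.
OSPE = -134 − (-40) = -94 kJ/mol.

-94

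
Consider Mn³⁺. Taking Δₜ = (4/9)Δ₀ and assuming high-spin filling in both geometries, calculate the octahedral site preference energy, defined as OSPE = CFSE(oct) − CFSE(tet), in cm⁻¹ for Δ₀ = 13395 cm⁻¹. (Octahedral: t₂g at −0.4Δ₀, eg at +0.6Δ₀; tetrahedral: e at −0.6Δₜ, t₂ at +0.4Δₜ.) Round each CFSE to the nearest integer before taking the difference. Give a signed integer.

-5656

Mn³⁺: group 7, so d-count = 7 − 3 = 4.
Octahedral high-spin t₂g³ eg¹: CFSE = -0.6 × 13395 = -8037 cm⁻¹.
Tetrahedral e² t₂² gives -0.4Δₜ = -0.4 × (4/9) × 13395 = -2381 cm⁻¹.
Subtracting, OSPE = -8037 − (-2381) = -5656 cm⁻¹.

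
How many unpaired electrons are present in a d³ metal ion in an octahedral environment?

3

For octahedral d³ the high- and low-spin configurations coincide.
Configuration: t₂g³ eg⁰, giving 3 unpaired electrons.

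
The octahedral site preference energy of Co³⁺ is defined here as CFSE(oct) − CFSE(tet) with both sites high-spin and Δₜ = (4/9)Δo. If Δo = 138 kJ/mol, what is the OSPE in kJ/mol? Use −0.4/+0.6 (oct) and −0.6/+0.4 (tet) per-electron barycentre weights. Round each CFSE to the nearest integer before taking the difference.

Co sits in group 9; removing 3 electrons leaves Co³⁺ with 9 − 3 = 6 d electrons.
Octahedral high-spin t₂g⁴ eg²: CFSE = -0.4 × 138 = -55 kJ/mol.
Tetrahedral: e³ t₂³, CFSE = 3(−0.6) + 3(+0.4) = -0.6Δₜ = -0.6 × (4/9) × 138 = -37 kJ/mol.
Subtracting, OSPE = -55 − (-37) = -18 kJ/mol.

-18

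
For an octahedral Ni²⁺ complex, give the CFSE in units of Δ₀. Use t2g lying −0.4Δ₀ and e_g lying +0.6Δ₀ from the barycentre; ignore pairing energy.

-1.2 Δ₀

Group 10 minus oxidation state +2 gives a d⁸ configuration for Ni²⁺.
Configuration: t2g^6 e_g^2.
CFSE = 6(-0.4Δ₀) + 2(0.6Δ₀) = -2.4Δ₀ + 1.2Δ₀ = -1.2Δ₀.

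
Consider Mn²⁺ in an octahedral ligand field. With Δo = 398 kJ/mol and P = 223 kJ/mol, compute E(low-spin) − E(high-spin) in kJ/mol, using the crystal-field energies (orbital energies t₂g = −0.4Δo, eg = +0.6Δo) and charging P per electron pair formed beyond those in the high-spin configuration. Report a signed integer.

Group 7 minus oxidation state +2 gives a d⁵ configuration for Mn²⁺.
High-spin d⁵ fills as t₂g³ eg² with CFSE 3(−0.4) + 2(+0.6) = 0.0Δo = 0 kJ/mol.
For low-spin the configuration is t₂g⁵ eg⁰: orbital energy -2.0 × 398 = -796 kJ/mol, and 2 additional pairs relative to high-spin add 446 kJ/mol, giving -350 kJ/mol.
The difference is -350 − (0) = -350 kJ/mol, so low-spin lies lower.

-350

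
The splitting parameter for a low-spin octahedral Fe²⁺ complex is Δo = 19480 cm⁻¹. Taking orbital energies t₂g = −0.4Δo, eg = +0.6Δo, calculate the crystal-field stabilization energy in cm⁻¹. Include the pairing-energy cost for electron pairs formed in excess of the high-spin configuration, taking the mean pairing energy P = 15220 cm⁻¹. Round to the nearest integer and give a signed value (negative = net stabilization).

-16312

Fe is in group 8, so Fe²⁺ is d⁶ (8 − 2 = 6).
Configuration: t₂g⁶ eg⁰.
CFSE(orbital) = 6×(-0.4Δo) + 0×(0.6Δo) = -2.4Δo; with Δo = 19480 cm⁻¹ that is -46752 cm⁻¹.
Pairing penalty: 3 pairs vs 1 in the high-spin reference → 2 extra × P = 30440 cm⁻¹.
Combining: -46752 + 30440 = -16312 cm⁻¹.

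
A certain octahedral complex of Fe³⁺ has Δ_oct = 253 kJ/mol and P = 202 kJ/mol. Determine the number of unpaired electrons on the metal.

1

Fe is in group 8, so Fe³⁺ is d⁵ (8 − 3 = 5).
Since Δ_oct = 253 kJ/mol > P = 202 kJ/mol, the complex adopts the low-spin configuration.
Configuration: t₂g⁵ eg⁰.
Unpaired electrons: 1.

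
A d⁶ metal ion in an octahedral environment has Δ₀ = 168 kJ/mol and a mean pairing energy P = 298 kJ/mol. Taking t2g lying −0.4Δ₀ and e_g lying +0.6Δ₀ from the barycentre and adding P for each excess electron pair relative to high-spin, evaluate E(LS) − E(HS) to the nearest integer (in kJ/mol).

High-spin d⁶ fills as t2g^4 e_g^2 with CFSE 4(−0.4) + 2(+0.6) = -0.4Δ₀ = -67 kJ/mol.
Low-spin t2g^6 e_g^0 gives -2.4Δ₀ = -403 kJ/mol, but forming 2 extra pairs costs 2P = 596 kJ/mol, so E(LS) = -403 + 596 = 193 kJ/mol.
E(LS) − E(HS) = 193 − (-67) = 260 kJ/mol.

260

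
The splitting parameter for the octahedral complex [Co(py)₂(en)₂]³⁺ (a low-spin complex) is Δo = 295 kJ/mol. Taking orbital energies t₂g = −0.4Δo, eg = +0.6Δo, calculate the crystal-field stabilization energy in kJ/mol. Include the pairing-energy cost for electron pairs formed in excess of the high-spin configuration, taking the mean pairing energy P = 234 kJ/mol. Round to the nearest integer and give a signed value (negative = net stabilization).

-240

Ligand charges: 2×(+0) from py and 2×(+0) from en sum to +0; with overall charge +3, Co is +3.
Co³⁺: group 9, so d-count = 9 − 3 = 6.
Electron filling gives t₂g⁶ eg⁰.
Orbital CFSE = 6(-0.4) + 0(0.6) = -2.4Δo = -2.4 × 295 = -708 kJ/mol.
Relative to high-spin t₂g⁴ eg² (1 paired), the low-spin configuration has 2 additional pairs, contributing +2 × 234 = +468 kJ/mol.
Overall CFSE = -708 + 468 = -240 kJ/mol.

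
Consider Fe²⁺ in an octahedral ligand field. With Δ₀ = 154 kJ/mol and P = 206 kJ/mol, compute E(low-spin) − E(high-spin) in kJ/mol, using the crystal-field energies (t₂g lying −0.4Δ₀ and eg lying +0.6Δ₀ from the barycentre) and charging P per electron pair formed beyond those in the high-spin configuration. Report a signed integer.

104

Fe is in group 8, so Fe²⁺ is d⁶ (8 − 2 = 6).
High-spin d⁶ fills as t₂g⁴ eg² with CFSE 4(−0.4) + 2(+0.6) = -0.4Δ₀ = -62 kJ/mol.
Low-spin t₂g⁶ eg⁰ gives -2.4Δ₀ = -370 kJ/mol, but forming 2 extra pairs costs 2P = 412 kJ/mol, so E(LS) = -370 + 412 = 42 kJ/mol.
E(LS) − E(HS) = 42 − (-62) = 104 kJ/mol.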